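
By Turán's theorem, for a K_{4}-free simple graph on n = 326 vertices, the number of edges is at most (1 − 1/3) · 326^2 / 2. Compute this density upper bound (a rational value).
Turán density bound = (2/3) · 326^2/2 = 106276/3 ≈ 35425.3333

Turán's theorem: ex(n, K_{r+1}) is achieved by the complete r-partite Turán graph T(n, r) with parts as balanced as possible, and is at most (1 − 1/r) · n^2/2. For r = 3, n = 326: the density bound is (2/3) · 106276/2 = 106276/3 ≈ 35425.3333. The integer-valued extremum is e(T(326, 3)) = 35425, which is strictly less than the density bound 106276/3 since 3 ∤ 326 (the parts of T(326, 3) cannot all be equal).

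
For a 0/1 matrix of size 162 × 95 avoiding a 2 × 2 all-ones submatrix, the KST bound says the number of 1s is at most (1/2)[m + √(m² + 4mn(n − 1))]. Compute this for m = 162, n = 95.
z(162, 95; 2, 2) ≤ (1/2)[162 + √(162² + 4·162·95·94)] = (1/2)[162 + √5812884] = 1286.4962

Kővári–Sós–Turán: let r_1, ..., r_162 be the row sums and z = Σ r_i the total number of 1s. Each pair of columns can share at most one row with both entries 1 (else a 2×2 all-ones block appears), so Σ_i C(r_i, 2) ≤ C(95, 2) = 4465. By convexity Σ_i C(r_i, 2) ≥ 162·C(z/162, 2) = z(z − 162)/(2·162), giving z² − 162z − 162·95·94 ≤ 0 and hence z ≤ (1/2)[162 + √(26244 + 4·1446660)] = (1/2)[162 + √5812884] ≈ (1/2)(162 + 2410.9923) = 1286.4962.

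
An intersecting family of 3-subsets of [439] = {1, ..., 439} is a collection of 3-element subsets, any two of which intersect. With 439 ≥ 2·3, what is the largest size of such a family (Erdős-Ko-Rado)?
max |F| = C(438, 2) = 95703

The Erdős-Ko-Rado theorem states: for n ≥ 2k, an intersecting family of k-subsets of an n-element set has size at most C(n − 1, k − 1), with equality for 'star' families {A ⊆ [n] : |A| = k, i ∈ A} (fix an element i). For n = 439, k = 3: C(438, 2) = 95703.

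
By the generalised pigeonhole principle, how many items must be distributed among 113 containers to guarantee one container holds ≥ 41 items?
n = (41 − 1)·113 + 1 = 4521

By the generalised pigeonhole principle, to guarantee some box contains ≥ r objects we need more than (r − 1) · k objects total. Threshold: n = (r − 1) · k + 1. With r = 41 and k = 113: n = 40 · 113 + 1 = 4520 + 1 = 4521. For n = 4520 = 40 · 113, we can put exactly 40 objects in every box, avoiding 41 in any single one — so 4521 is tight.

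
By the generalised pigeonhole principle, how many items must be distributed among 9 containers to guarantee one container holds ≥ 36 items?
n = (36 − 1)·9 + 1 = 316

By the generalised pigeonhole principle, to guarantee some box contains ≥ r objects we need more than (r − 1) · k objects total. Threshold: n = (r − 1) · k + 1. With r = 36 and k = 9: n = 35 · 9 + 1 = 315 + 1 = 316. For n = 315 = 35 · 9, we can put exactly 35 objects in every box, avoiding 36 in any single one — so 316 is tight.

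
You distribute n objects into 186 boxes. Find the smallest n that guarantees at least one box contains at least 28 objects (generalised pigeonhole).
n = (28 − 1)·186 + 1 = 5023

By the generalised pigeonhole principle, to guarantee some box contains ≥ r objects we need more than (r − 1) · k objects total. Threshold: n = (r − 1) · k + 1. With r = 28 and k = 186: n = 27 · 186 + 1 = 5022 + 1 = 5023. For n = 5022 = 27 · 186, we can put exactly 27 objects in every box, avoiding 28 in any single one — so 5023 is tight.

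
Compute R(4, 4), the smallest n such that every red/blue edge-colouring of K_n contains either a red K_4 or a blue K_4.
R(4, 4) = 18

Lower bound: an explicit 2-colouring of K_{17} (typically a Paley-type or other structured construction) avoids a red K_4 and a blue K_4, showing R(4, 4) > 17.
Upper bound: the Erdős–Szekeres recurrence R(r, t') ≤ R(r−1, t') + R(r, t'−1) yields R(4, 4) ≤ 18.
Hence R(4, 4) = 18.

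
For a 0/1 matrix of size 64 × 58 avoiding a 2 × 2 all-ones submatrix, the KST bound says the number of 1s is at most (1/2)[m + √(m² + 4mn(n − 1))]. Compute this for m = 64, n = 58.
z(64, 58; 2, 2) ≤ (1/2)[64 + √(64² + 4·64·58·57)] = (1/2)[64 + √850432] = 493.0944

Kővári–Sós–Turán: let r_1, ..., r_64 be the row sums and z = Σ r_i the total number of 1s. Each pair of columns can share at most one row with both entries 1 (else a 2×2 all-ones block appears), so Σ_i C(r_i, 2) ≤ C(58, 2) = 1653. By convexity Σ_i C(r_i, 2) ≥ 64·C(z/64, 2) = z(z − 64)/(2·64), giving z² − 64z − 64·58·57 ≤ 0 and hence z ≤ (1/2)[64 + √(4096 + 4·211584)] = (1/2)[64 + √850432] ≈ (1/2)(64 + 922.1887) = 493.0944.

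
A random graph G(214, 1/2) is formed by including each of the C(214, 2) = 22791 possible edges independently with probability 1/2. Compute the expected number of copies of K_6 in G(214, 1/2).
E[# K_6] = C(214, 6) · (1/2)^C(6, 2) = 124292458213 / 2^15 ≈ 3793104.803864

For each 6-subset S of vertices (there are C(214, 6) = 124292458213 such S), let X_S = 1 if S induces a K_6 (all C(6, 2) = 15 edges present). Then P(X_S = 1) = (1/2)^15 = 1/32768. By linearity of expectation, E[# K_6] = C(214, 6) · (1/2)^15 = 124292458213 / 32768 ≈ 3793104.803864.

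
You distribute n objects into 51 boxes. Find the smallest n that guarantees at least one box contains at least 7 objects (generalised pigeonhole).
n = (7 − 1)·51 + 1 = 307

By the generalised pigeonhole principle, to guarantee some box contains ≥ r objects we need more than (r − 1) · k objects total. Threshold: n = (r − 1) · k + 1. With r = 7 and k = 51: n = 6 · 51 + 1 = 306 + 1 = 307. For n = 306 = 6 · 51, we can put exactly 6 objects in every box, avoiding 7 in any single one — so 307 is tight.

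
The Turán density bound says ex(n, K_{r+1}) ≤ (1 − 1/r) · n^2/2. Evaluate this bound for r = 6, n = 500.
Turán density bound = (5/6) · 500^2/2 = 312500/3 ≈ 104166.6667

Turán's theorem: ex(n, K_{r+1}) is achieved by the complete r-partite Turán graph T(n, r) with parts as balanced as possible, and is at most (1 − 1/r) · n^2/2. For r = 6, n = 500: the density bound is (5/6) · 250000/2 = 312500/3 ≈ 104166.6667. The integer-valued extremum is e(T(500, 6)) = 104166, which is strictly less than the density bound 312500/3 since 6 ∤ 500 (the parts of T(500, 6) cannot all be equal).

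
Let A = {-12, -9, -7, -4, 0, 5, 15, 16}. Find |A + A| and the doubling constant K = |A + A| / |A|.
K = |A + A| / |A| = 33/8

Enumerate A + A = {a + b : a, b ∈ A}. With |A| = 8, there are |A|^2 = 64 ordered sum pairs; collecting distinct values, A + A = {-24, -21, -19, -18, -16, -14, -13, -12, -11, -9, -8, -7, -4, -2, 0, 1, 3, 4, 5, 6, 7, 8, 9, 10, 11, 12, 15, 16, 20, 21, 30, 31, 32}, so |A + A| = 33. Thus K = 33/8. For comparison, the minimum possible |A + A| over all 8-element sets is 2·8 − 1 = 15 (so min K = 15/8), attained only by arithmetic progressions.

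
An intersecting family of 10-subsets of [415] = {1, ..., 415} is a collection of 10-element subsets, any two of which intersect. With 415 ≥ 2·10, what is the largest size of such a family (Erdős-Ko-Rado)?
max |F| = C(414, 9) = 902015848971049582

The Erdős-Ko-Rado theorem states: for n ≥ 2k, an intersecting family of k-subsets of an n-element set has size at most C(n − 1, k − 1), with equality for 'star' families {A ⊆ [n] : |A| = k, i ∈ A} (fix an element i). For n = 415, k = 10: C(414, 9) = 902015848971049582.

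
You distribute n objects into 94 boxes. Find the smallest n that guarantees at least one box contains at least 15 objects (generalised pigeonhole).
n = (15 − 1)·94 + 1 = 1317

By the generalised pigeonhole principle, to guarantee some box contains ≥ r objects we need more than (r − 1) · k objects total. Threshold: n = (r − 1) · k + 1. With r = 15 and k = 94: n = 14 · 94 + 1 = 1316 + 1 = 1317. For n = 1316 = 14 · 94, we can put exactly 14 objects in every box, avoiding 15 in any single one — so 1317 is tight.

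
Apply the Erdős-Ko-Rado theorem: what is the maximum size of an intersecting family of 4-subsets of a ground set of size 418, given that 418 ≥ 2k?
max |F| = C(417, 3) = 11998480

The Erdős-Ko-Rado theorem states: for n ≥ 2k, an intersecting family of k-subsets of an n-element set has size at most C(n − 1, k − 1), with equality for 'star' families {A ⊆ [n] : |A| = k, i ∈ A} (fix an element i). For n = 418, k = 4: C(417, 3) = 11998480.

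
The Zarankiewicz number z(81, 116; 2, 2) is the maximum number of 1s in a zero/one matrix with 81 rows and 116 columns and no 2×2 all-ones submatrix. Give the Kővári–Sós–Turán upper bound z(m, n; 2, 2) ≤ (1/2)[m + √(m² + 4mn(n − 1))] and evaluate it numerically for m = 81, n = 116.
z(81, 116; 2, 2) ≤ (1/2)[81 + √(81² + 4·81·116·115)] = (1/2)[81 + √4328721] = 1080.7789

Kővári–Sós–Turán: let r_1, ..., r_81 be the row sums and z = Σ r_i the total number of 1s. Each pair of columns can share at most one row with both entries 1 (else a 2×2 all-ones block appears), so Σ_i C(r_i, 2) ≤ C(116, 2) = 6670. By convexity Σ_i C(r_i, 2) ≥ 81·C(z/81, 2) = z(z − 81)/(2·81), giving z² − 81z − 81·116·115 ≤ 0 and hence z ≤ (1/2)[81 + √(6561 + 4·1080540)] = (1/2)[81 + √4328721] ≈ (1/2)(81 + 2080.5579) = 1080.7789.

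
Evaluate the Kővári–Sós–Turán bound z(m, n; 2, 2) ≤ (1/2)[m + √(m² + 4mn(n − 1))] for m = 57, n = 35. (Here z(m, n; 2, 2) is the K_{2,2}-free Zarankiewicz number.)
z(57, 35; 2, 2) ≤ (1/2)[57 + √(57² + 4·57·35·34)] = (1/2)[57 + √274569] = 290.4967

Kővári–Sós–Turán: let r_1, ..., r_57 be the row sums and z = Σ r_i the total number of 1s. Each pair of columns can share at most one row with both entries 1 (else a 2×2 all-ones block appears), so Σ_i C(r_i, 2) ≤ C(35, 2) = 595. By convexity Σ_i C(r_i, 2) ≥ 57·C(z/57, 2) = z(z − 57)/(2·57), giving z² − 57z − 57·35·34 ≤ 0 and hence z ≤ (1/2)[57 + √(3249 + 4·67830)] = (1/2)[57 + √274569] ≈ (1/2)(57 + 523.9933) = 290.4967.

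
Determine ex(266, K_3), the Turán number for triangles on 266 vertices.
ex(266, K_3) = ⌊266^2/4⌋ = 17689

Mantel (1907): a triangle-free graph on n vertices has at most ⌊n^2/4⌋ edges, with equality for the complete bipartite graph K_{⌊n/2⌋, ⌈n/2⌉}. For n = 266: ⌊266^2/4⌋ = ⌊70756/4⌋ = 17689. The extremal graph is K_{133, 133}, which has 133·133 = 17689 edges.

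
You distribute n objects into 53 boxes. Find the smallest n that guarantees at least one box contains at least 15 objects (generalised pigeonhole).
n = (15 − 1)·53 + 1 = 743

By the generalised pigeonhole principle, to guarantee some box contains ≥ r objects we need more than (r − 1) · k objects total. Threshold: n = (r − 1) · k + 1. With r = 15 and k = 53: n = 14 · 53 + 1 = 742 + 1 = 743. For n = 742 = 14 · 53, we can put exactly 14 objects in every box, avoiding 15 in any single one — so 743 is tight.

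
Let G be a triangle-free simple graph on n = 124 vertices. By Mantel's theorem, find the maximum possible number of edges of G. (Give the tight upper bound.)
ex(124, K_3) = ⌊124^2/4⌋ = 3844

Mantel (1907): a triangle-free graph on n vertices has at most ⌊n^2/4⌋ edges, with equality for the complete bipartite graph K_{⌊n/2⌋, ⌈n/2⌉}. For n = 124: ⌊124^2/4⌋ = ⌊15376/4⌋ = 3844. The extremal graph is K_{62, 62}, which has 62·62 = 3844 edges.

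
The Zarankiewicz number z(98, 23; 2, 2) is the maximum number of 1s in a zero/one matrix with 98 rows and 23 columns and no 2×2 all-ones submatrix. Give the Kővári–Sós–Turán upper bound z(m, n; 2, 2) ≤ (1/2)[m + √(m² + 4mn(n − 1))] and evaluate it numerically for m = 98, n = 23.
z(98, 23; 2, 2) ≤ (1/2)[98 + √(98² + 4·98·23·22)] = (1/2)[98 + √207956] = 277.011

Kővári–Sós–Turán: let r_1, ..., r_98 be the row sums and z = Σ r_i the total number of 1s. Each pair of columns can share at most one row with both entries 1 (else a 2×2 all-ones block appears), so Σ_i C(r_i, 2) ≤ C(23, 2) = 253. By convexity Σ_i C(r_i, 2) ≥ 98·C(z/98, 2) = z(z − 98)/(2·98), giving z² − 98z − 98·23·22 ≤ 0 and hence z ≤ (1/2)[98 + √(9604 + 4·49588)] = (1/2)[98 + √207956] ≈ (1/2)(98 + 456.0219) = 277.011.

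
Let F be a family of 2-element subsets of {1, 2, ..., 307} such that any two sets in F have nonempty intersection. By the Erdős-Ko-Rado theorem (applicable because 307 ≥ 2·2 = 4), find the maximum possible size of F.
max |F| = C(306, 1) = 306

The Erdős-Ko-Rado theorem states: for n ≥ 2k, an intersecting family of k-subsets of an n-element set has size at most C(n − 1, k − 1), with equality for 'star' families {A ⊆ [n] : |A| = k, i ∈ A} (fix an element i). For n = 307, k = 2: C(306, 1) = 306.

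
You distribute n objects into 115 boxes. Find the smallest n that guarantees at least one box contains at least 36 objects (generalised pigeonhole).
n = (36 − 1)·115 + 1 = 4026

By the generalised pigeonhole principle, to guarantee some box contains ≥ r objects we need more than (r − 1) · k objects total. Threshold: n = (r − 1) · k + 1. With r = 36 and k = 115: n = 35 · 115 + 1 = 4025 + 1 = 4026. For n = 4025 = 35 · 115, we can put exactly 35 objects in every box, avoiding 36 in any single one — so 4026 is tight.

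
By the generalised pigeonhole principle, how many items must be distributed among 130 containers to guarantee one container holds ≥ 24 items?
n = (24 − 1)·130 + 1 = 2991

By the generalised pigeonhole principle, to guarantee some box contains ≥ r objects we need more than (r − 1) · k objects total. Threshold: n = (r − 1) · k + 1. With r = 24 and k = 130: n = 23 · 130 + 1 = 2990 + 1 = 2991. For n = 2990 = 23 · 130, we can put exactly 23 objects in every box, avoiding 24 in any single one — so 2991 is tight.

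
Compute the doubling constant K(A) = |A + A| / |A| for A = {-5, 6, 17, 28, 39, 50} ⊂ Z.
K = |A + A| / |A| = 11/6

Enumerate A + A = {a + b : a, b ∈ A}. With |A| = 6, there are |A|^2 = 36 ordered sum pairs; collecting distinct values, A + A = {-10, 1, 12, 23, 34, 45, 56, 67, 78, 89, 100}, so |A + A| = 11. Thus K = 11/6. Here |A + A| = 2|A| − 1 = 11, the minimum possible — so K = 11/6 is minimal, which holds iff A is an arithmetic progression.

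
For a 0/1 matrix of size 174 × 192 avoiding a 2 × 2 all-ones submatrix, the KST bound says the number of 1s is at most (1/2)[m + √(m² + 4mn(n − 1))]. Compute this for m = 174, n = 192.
z(174, 192; 2, 2) ≤ (1/2)[174 + √(174² + 4·174·192·191)] = (1/2)[174 + √25553988] = 2614.5476

Kővári–Sós–Turán: let r_1, ..., r_174 be the row sums and z = Σ r_i the total number of 1s. Each pair of columns can share at most one row with both entries 1 (else a 2×2 all-ones block appears), so Σ_i C(r_i, 2) ≤ C(192, 2) = 18336. By convexity Σ_i C(r_i, 2) ≥ 174·C(z/174, 2) = z(z − 174)/(2·174), giving z² − 174z − 174·192·191 ≤ 0 and hence z ≤ (1/2)[174 + √(30276 + 4·6380928)] = (1/2)[174 + √25553988] ≈ (1/2)(174 + 5055.0953) = 2614.5476.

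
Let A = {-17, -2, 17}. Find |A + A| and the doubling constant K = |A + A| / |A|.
K = |A + A| / |A| = 6/3 = 2

Enumerate A + A = {a + b : a, b ∈ A}. With |A| = 3, there are |A|^2 = 9 ordered sum pairs; collecting distinct values, A + A = {-34, -19, -4, 0, 15, 34}, so |A + A| = 6. Thus K = 6/3 = 2. For comparison, the minimum possible |A + A| over all 3-element sets is 2·3 − 1 = 5 (so min K = 5/3), attained only by arithmetic progressions.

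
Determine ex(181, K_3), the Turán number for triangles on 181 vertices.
ex(181, K_3) = ⌊181^2/4⌋ = 8190

Mantel (1907): a triangle-free graph on n vertices has at most ⌊n^2/4⌋ edges, with equality for the complete bipartite graph K_{⌊n/2⌋, ⌈n/2⌉}. For n = 181: ⌊181^2/4⌋ = ⌊32761/4⌋ = 8190. The extremal graph is K_{90, 91}, which has 90·91 = 8190 edges.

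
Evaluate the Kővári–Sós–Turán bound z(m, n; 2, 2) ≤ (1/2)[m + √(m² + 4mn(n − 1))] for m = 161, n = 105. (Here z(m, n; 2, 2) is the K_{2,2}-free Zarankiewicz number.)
z(161, 105; 2, 2) ≤ (1/2)[161 + √(161² + 4·161·105·104)] = (1/2)[161 + √7058401] = 1408.8826

Kővári–Sós–Turán: let r_1, ..., r_161 be the row sums and z = Σ r_i the total number of 1s. Each pair of columns can share at most one row with both entries 1 (else a 2×2 all-ones block appears), so Σ_i C(r_i, 2) ≤ C(105, 2) = 5460. By convexity Σ_i C(r_i, 2) ≥ 161·C(z/161, 2) = z(z − 161)/(2·161), giving z² − 161z − 161·105·104 ≤ 0 and hence z ≤ (1/2)[161 + √(25921 + 4·1758120)] = (1/2)[161 + √7058401] ≈ (1/2)(161 + 2656.7651) = 1408.8826.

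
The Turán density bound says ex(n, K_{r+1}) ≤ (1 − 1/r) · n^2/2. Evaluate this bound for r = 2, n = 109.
Turán density bound = (1/2) · 109^2/2 = 11881/4 ≈ 2970.25

Turán's theorem: ex(n, K_{r+1}) is achieved by the complete r-partite Turán graph T(n, r) with parts as balanced as possible, and is at most (1 − 1/r) · n^2/2. For r = 2, n = 109: the density bound is (1/2) · 11881/2 = 11881/4 ≈ 2970.25. The integer-valued extremum is e(T(109, 2)) = 2970, which is strictly less than the density bound 11881/4 since 2 ∤ 109 (the parts of T(109, 2) cannot all be equal).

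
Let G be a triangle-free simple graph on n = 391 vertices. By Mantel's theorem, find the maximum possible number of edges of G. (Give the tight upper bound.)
ex(391, K_3) = ⌊391^2/4⌋ = 38220

Mantel (1907): a triangle-free graph on n vertices has at most ⌊n^2/4⌋ edges, with equality for the complete bipartite graph K_{⌊n/2⌋, ⌈n/2⌉}. For n = 391: ⌊391^2/4⌋ = ⌊152881/4⌋ = 38220. The extremal graph is K_{195, 196}, which has 195·196 = 38220 edges.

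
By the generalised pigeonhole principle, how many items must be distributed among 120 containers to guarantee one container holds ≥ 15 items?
n = (15 − 1)·120 + 1 = 1681

By the generalised pigeonhole principle, to guarantee some box contains ≥ r objects we need more than (r − 1) · k objects total. Threshold: n = (r − 1) · k + 1. With r = 15 and k = 120: n = 14 · 120 + 1 = 1680 + 1 = 1681. For n = 1680 = 14 · 120, we can put exactly 14 objects in every box, avoiding 15 in any single one — so 1681 is tight.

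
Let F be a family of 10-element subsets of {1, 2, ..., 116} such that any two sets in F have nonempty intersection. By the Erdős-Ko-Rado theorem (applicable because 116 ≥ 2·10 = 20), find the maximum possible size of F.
max |F| = C(115, 9) = 7032112662630

The Erdős-Ko-Rado theorem states: for n ≥ 2k, an intersecting family of k-subsets of an n-element set has size at most C(n − 1, k − 1), with equality for 'star' families {A ⊆ [n] : |A| = k, i ∈ A} (fix an element i). For n = 116, k = 10: C(115, 9) = 7032112662630.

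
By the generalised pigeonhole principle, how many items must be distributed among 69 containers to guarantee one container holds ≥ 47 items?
n = (47 − 1)·69 + 1 = 3175

By the generalised pigeonhole principle, to guarantee some box contains ≥ r objects we need more than (r − 1) · k objects total. Threshold: n = (r − 1) · k + 1. With r = 47 and k = 69: n = 46 · 69 + 1 = 3174 + 1 = 3175. For n = 3174 = 46 · 69, we can put exactly 46 objects in every box, avoiding 47 in any single one — so 3175 is tight.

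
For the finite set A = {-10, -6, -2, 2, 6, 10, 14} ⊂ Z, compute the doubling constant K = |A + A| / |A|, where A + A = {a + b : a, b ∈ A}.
K = |A + A| / |A| = 13/7

Enumerate A + A = {a + b : a, b ∈ A}. With |A| = 7, there are |A|^2 = 49 ordered sum pairs; collecting distinct values, A + A = {-20, -16, -12, -8, -4, 0, 4, 8, 12, 16, 20, 24, 28}, so |A + A| = 13. Thus K = 13/7. Here |A + A| = 2|A| − 1 = 13, the minimum possible — so K = 13/7 is minimal, which holds iff A is an arithmetic progression.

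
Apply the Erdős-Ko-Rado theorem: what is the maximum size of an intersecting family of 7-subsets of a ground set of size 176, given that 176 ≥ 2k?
max |F| = C(175, 6) = 36582584325

The Erdős-Ko-Rado theorem states: for n ≥ 2k, an intersecting family of k-subsets of an n-element set has size at most C(n − 1, k − 1), with equality for 'star' families {A ⊆ [n] : |A| = k, i ∈ A} (fix an element i). For n = 176, k = 7: C(175, 6) = 36582584325.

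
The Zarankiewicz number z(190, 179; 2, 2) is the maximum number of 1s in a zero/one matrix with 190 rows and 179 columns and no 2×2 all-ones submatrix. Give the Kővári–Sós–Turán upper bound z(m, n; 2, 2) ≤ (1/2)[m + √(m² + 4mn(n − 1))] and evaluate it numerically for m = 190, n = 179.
z(190, 179; 2, 2) ≤ (1/2)[190 + √(190² + 4·190·179·178)] = (1/2)[190 + √24251220] = 2557.2764

Kővári–Sós–Turán: let r_1, ..., r_190 be the row sums and z = Σ r_i the total number of 1s. Each pair of columns can share at most one row with both entries 1 (else a 2×2 all-ones block appears), so Σ_i C(r_i, 2) ≤ C(179, 2) = 15931. By convexity Σ_i C(r_i, 2) ≥ 190·C(z/190, 2) = z(z − 190)/(2·190), giving z² − 190z − 190·179·178 ≤ 0 and hence z ≤ (1/2)[190 + √(36100 + 4·6053780)] = (1/2)[190 + √24251220] ≈ (1/2)(190 + 4924.5528) = 2557.2764.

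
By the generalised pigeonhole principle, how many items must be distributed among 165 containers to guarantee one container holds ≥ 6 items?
n = (6 − 1)·165 + 1 = 826

By the generalised pigeonhole principle, to guarantee some box contains ≥ r objects we need more than (r − 1) · k objects total. Threshold: n = (r − 1) · k + 1. With r = 6 and k = 165: n = 5 · 165 + 1 = 825 + 1 = 826. For n = 825 = 5 · 165, we can put exactly 5 objects in every box, avoiding 6 in any single one — so 826 is tight.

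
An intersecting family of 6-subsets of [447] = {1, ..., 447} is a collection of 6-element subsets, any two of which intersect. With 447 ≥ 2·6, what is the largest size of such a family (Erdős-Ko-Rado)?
max |F| = C(446, 5) = 143787982234

The Erdős-Ko-Rado theorem states: for n ≥ 2k, an intersecting family of k-subsets of an n-element set has size at most C(n − 1, k − 1), with equality for 'star' families {A ⊆ [n] : |A| = k, i ∈ A} (fix an element i). For n = 447, k = 6: C(446, 5) = 143787982234.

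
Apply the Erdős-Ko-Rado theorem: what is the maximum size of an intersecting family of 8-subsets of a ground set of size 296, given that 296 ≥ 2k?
max |F| = C(295, 7) = 35906916468745

Erdős-Ko-Rado (1961): when n ≥ 2k, max |F| = C(n−1, k−1). The bound is attained by the star {A : i ∈ A} for any fixed i ∈ [n]. Here C(296−1, 8−1) = C(295, 7) = 35906916468745.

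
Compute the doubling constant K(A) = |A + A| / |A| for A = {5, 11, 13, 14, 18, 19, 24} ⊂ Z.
K = |A + A| / |A| = 23/7

Enumerate A + A = {a + b : a, b ∈ A}. With |A| = 7, there are |A|^2 = 49 ordered sum pairs; collecting distinct values, A + A = {10, 16, 18, 19, 22, 23, 24, 25, 26, 27, 28, 29, 30, 31, 32, 33, 35, 36, 37, 38, 42, 43, 48}, so |A + A| = 23. Thus K = 23/7. For comparison, the minimum possible |A + A| over all 7-element sets is 2·7 − 1 = 13 (so min K = 13/7), attained only by arithmetic progressions.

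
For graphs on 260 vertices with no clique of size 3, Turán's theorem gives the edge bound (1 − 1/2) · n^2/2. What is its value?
Turán density bound = (1/2) · 260^2/2 = 16900

Turán's theorem: ex(n, K_{r+1}) is achieved by the complete r-partite Turán graph T(n, r) with parts as balanced as possible, and is at most (1 − 1/r) · n^2/2. For r = 2, n = 260: the density bound is (1/2) · 67600/2 = 16900. Since 2 ∣ 260, the Turán graph T(260, 2) has parts of equal size 130, and its edge count e(T(260, 2)) = 16900 attains the density bound exactly.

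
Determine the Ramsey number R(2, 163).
R(2, 163) = 163

R(2, k) = k for all k ≥ 2: in a 2-colouring of K_k, either some edge is red (a red K_2) or all edges are blue (a blue K_k). And K_{162} coloured all-blue has no blue K_163, so R(2, 163) > 162. Hence R(2, 163) = 163.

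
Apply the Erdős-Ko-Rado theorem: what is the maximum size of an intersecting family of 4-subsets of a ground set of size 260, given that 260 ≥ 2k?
max |F| = C(259, 3) = 2862209

Erdős-Ko-Rado (1961): when n ≥ 2k, max |F| = C(n−1, k−1). The bound is attained by the star {A : i ∈ A} for any fixed i ∈ [n]. Here C(260−1, 4−1) = C(259, 3) = 2862209.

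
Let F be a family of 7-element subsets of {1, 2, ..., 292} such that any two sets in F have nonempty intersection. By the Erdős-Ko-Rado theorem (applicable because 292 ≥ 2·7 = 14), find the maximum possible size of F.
max |F| = C(291, 6) = 800749637688

The Erdős-Ko-Rado theorem states: for n ≥ 2k, an intersecting family of k-subsets of an n-element set has size at most C(n − 1, k − 1), with equality for 'star' families {A ⊆ [n] : |A| = k, i ∈ A} (fix an element i). For n = 292, k = 7: C(291, 6) = 800749637688.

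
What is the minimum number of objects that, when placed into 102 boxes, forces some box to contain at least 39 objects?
n = (39 − 1)·102 + 1 = 3877

By the generalised pigeonhole principle, to guarantee some box contains ≥ r objects we need more than (r − 1) · k objects total. Threshold: n = (r − 1) · k + 1. With r = 39 and k = 102: n = 38 · 102 + 1 = 3876 + 1 = 3877. For n = 3876 = 38 · 102, we can put exactly 38 objects in every box, avoiding 39 in any single one — so 3877 is tight.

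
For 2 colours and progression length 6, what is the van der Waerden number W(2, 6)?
W(2, 6) = 1132

This is a classical value, W(2, 6) = 1132, established by combining an explicit 2-colouring of {1, ..., 1131} with no monochromatic 6-AP (giving the lower bound W(2, 6) > 1131) and a finite case analysis / exhaustive computer search showing every 2-colouring of {1, ..., 1132} has such an AP.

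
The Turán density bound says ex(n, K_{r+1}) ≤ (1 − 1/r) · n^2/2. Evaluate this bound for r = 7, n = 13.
Turán density bound = (6/7) · 13^2/2 = 507/7 ≈ 72.4286

Turán's theorem: ex(n, K_{r+1}) is achieved by the complete r-partite Turán graph T(n, r) with parts as balanced as possible, and is at most (1 − 1/r) · n^2/2. For r = 7, n = 13: the density bound is (6/7) · 169/2 = 507/7 ≈ 72.4286. The integer-valued extremum is e(T(13, 7)) = 72, which is strictly less than the density bound 507/7 since 7 ∤ 13 (the parts of T(13, 7) cannot all be equal).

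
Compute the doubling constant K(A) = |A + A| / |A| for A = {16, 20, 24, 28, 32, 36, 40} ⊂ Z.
K = |A + A| / |A| = 13/7

Enumerate A + A = {a + b : a, b ∈ A}. With |A| = 7, there are |A|^2 = 49 ordered sum pairs; collecting distinct values, A + A = {32, 36, 40, 44, 48, 52, 56, 60, 64, 68, 72, 76, 80}, so |A + A| = 13. Thus K = 13/7. Here |A + A| = 2|A| − 1 = 13, the minimum possible — so K = 13/7 is minimal, which holds iff A is an arithmetic progression.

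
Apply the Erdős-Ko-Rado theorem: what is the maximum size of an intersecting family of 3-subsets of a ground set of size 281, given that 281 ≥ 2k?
max |F| = C(280, 2) = 39060

The Erdős-Ko-Rado theorem states: for n ≥ 2k, an intersecting family of k-subsets of an n-element set has size at most C(n − 1, k − 1), with equality for 'star' families {A ⊆ [n] : |A| = k, i ∈ A} (fix an element i). For n = 281, k = 3: C(280, 2) = 39060.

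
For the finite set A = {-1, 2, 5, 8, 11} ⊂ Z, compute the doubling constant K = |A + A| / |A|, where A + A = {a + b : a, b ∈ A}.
K = |A + A| / |A| = 9/5

Enumerate A + A = {a + b : a, b ∈ A}. With |A| = 5, there are |A|^2 = 25 ordered sum pairs; collecting distinct values, A + A = {-2, 1, 4, 7, 10, 13, 16, 19, 22}, so |A + A| = 9. Thus K = 9/5. Here |A + A| = 2|A| − 1 = 9, the minimum possible — so K = 9/5 is minimal, which holds iff A is an arithmetic progression.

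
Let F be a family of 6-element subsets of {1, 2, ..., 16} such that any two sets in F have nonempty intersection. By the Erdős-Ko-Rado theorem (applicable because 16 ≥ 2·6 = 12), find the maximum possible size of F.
max |F| = C(15, 5) = 3003

Erdős-Ko-Rado (1961): when n ≥ 2k, max |F| = C(n−1, k−1). The bound is attained by the star {A : i ∈ A} for any fixed i ∈ [n]. Here C(16−1, 6−1) = C(15, 5) = 3003.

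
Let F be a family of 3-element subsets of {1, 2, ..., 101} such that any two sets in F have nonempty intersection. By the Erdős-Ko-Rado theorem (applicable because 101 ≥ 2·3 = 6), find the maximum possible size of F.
max |F| = C(100, 2) = 4950

Erdős-Ko-Rado (1961): when n ≥ 2k, max |F| = C(n−1, k−1). The bound is attained by the star {A : i ∈ A} for any fixed i ∈ [n]. Here C(101−1, 3−1) = C(100, 2) = 4950.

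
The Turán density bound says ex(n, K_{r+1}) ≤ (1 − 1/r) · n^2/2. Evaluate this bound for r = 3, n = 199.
Turán density bound = (2/3) · 199^2/2 = 39601/3 ≈ 13200.3333

Turán's theorem: ex(n, K_{r+1}) is achieved by the complete r-partite Turán graph T(n, r) with parts as balanced as possible, and is at most (1 − 1/r) · n^2/2. For r = 3, n = 199: the density bound is (2/3) · 39601/2 = 39601/3 ≈ 13200.3333. The integer-valued extremum is e(T(199, 3)) = 13200, which is strictly less than the density bound 39601/3 since 3 ∤ 199 (the parts of T(199, 3) cannot all be equal).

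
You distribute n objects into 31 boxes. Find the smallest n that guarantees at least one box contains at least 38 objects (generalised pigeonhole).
n = (38 − 1)·31 + 1 = 1148

By the generalised pigeonhole principle, to guarantee some box contains ≥ r objects we need more than (r − 1) · k objects total. Threshold: n = (r − 1) · k + 1. With r = 38 and k = 31: n = 37 · 31 + 1 = 1147 + 1 = 1148. For n = 1147 = 37 · 31, we can put exactly 37 objects in every box, avoiding 38 in any single one — so 1148 is tight.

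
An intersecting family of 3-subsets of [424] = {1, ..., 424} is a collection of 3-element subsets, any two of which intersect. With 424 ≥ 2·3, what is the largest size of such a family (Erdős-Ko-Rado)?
max |F| = C(423, 2) = 89253

The Erdős-Ko-Rado theorem states: for n ≥ 2k, an intersecting family of k-subsets of an n-element set has size at most C(n − 1, k − 1), with equality for 'star' families {A ⊆ [n] : |A| = k, i ∈ A} (fix an element i). For n = 424, k = 3: C(423, 2) = 89253.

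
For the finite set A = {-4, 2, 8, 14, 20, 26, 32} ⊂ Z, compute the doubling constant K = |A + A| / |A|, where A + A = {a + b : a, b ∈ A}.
K = |A + A| / |A| = 13/7

Enumerate A + A = {a + b : a, b ∈ A}. With |A| = 7, there are |A|^2 = 49 ordered sum pairs; collecting distinct values, A + A = {-8, -2, 4, 10, 16, 22, 28, 34, 40, 46, 52, 58, 64}, so |A + A| = 13. Thus K = 13/7. Here |A + A| = 2|A| − 1 = 13, the minimum possible — so K = 13/7 is minimal, which holds iff A is an arithmetic progression.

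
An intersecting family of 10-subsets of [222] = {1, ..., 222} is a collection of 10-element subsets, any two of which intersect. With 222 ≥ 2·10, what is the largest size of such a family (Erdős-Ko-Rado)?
max |F| = C(221, 9) = 2938311614386005

Erdős-Ko-Rado (1961): when n ≥ 2k, max |F| = C(n−1, k−1). The bound is attained by the star {A : i ∈ A} for any fixed i ∈ [n]. Here C(222−1, 10−1) = C(221, 9) = 2938311614386005.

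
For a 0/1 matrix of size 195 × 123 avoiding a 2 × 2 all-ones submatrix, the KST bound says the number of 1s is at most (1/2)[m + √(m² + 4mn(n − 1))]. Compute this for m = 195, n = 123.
z(195, 123; 2, 2) ≤ (1/2)[195 + √(195² + 4·195·123·122)] = (1/2)[195 + √11742705] = 1810.8815

Kővári–Sós–Turán: let r_1, ..., r_195 be the row sums and z = Σ r_i the total number of 1s. Each pair of columns can share at most one row with both entries 1 (else a 2×2 all-ones block appears), so Σ_i C(r_i, 2) ≤ C(123, 2) = 7503. By convexity Σ_i C(r_i, 2) ≥ 195·C(z/195, 2) = z(z − 195)/(2·195), giving z² − 195z − 195·123·122 ≤ 0 and hence z ≤ (1/2)[195 + √(38025 + 4·2926170)] = (1/2)[195 + √11742705] ≈ (1/2)(195 + 3426.763) = 1810.8815.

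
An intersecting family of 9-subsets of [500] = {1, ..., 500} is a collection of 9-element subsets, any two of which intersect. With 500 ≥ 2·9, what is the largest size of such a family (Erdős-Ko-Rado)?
max |F| = C(499, 8) = 90113861475235026

Erdős-Ko-Rado (1961): when n ≥ 2k, max |F| = C(n−1, k−1). The bound is attained by the star {A : i ∈ A} for any fixed i ∈ [n]. Here C(500−1, 9−1) = C(499, 8) = 90113861475235026.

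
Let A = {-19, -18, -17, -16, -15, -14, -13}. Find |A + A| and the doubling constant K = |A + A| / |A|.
K = |A + A| / |A| = 13/7

Enumerate A + A = {a + b : a, b ∈ A}. With |A| = 7, there are |A|^2 = 49 ordered sum pairs; collecting distinct values, A + A = {-38, -37, -36, -35, -34, -33, -32, -31, -30, -29, -28, -27, -26}, so |A + A| = 13. Thus K = 13/7. Here |A + A| = 2|A| − 1 = 13, the minimum possible — so K = 13/7 is minimal, which holds iff A is an arithmetic progression.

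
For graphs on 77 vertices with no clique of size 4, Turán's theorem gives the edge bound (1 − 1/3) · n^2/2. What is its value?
Turán density bound = (2/3) · 77^2/2 = 5929/3 ≈ 1976.3333

Turán's theorem: ex(n, K_{r+1}) is achieved by the complete r-partite Turán graph T(n, r) with parts as balanced as possible, and is at most (1 − 1/r) · n^2/2. For r = 3, n = 77: the density bound is (2/3) · 5929/2 = 5929/3 ≈ 1976.3333. The integer-valued extremum is e(T(77, 3)) = 1976, which is strictly less than the density bound 5929/3 since 3 ∤ 77 (the parts of T(77, 3) cannot all be equal).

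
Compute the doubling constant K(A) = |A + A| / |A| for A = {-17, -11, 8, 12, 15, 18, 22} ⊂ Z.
K = |A + A| / |A| = 25/7

Enumerate A + A = {a + b : a, b ∈ A}. With |A| = 7, there are |A|^2 = 49 ordered sum pairs; collecting distinct values, A + A = {-34, -28, -22, -9, -5, -3, -2, 1, 4, 5, 7, 11, 16, 20, 23, 24, 26, 27, 30, 33, 34, 36, 37, 40, 44}, so |A + A| = 25. Thus K = 25/7. For comparison, the minimum possible |A + A| over all 7-element sets is 2·7 − 1 = 13 (so min K = 13/7), attained only by arithmetic progressions.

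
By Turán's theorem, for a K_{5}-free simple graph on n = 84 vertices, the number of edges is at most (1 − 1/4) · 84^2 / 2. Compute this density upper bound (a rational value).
Turán density bound = (3/4) · 84^2/2 = 2646

Turán's theorem: ex(n, K_{r+1}) is achieved by the complete r-partite Turán graph T(n, r) with parts as balanced as possible, and is at most (1 − 1/r) · n^2/2. For r = 4, n = 84: the density bound is (3/4) · 7056/2 = 2646. Since 4 ∣ 84, the Turán graph T(84, 4) has parts of equal size 21, and its edge count e(T(84, 4)) = 2646 attains the density bound exactly.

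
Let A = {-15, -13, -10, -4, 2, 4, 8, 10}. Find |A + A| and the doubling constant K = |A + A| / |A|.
K = |A + A| / |A| = 28/8 = 7/2

Enumerate A + A = {a + b : a, b ∈ A}. With |A| = 8, there are |A|^2 = 64 ordered sum pairs; collecting distinct values, A + A = {-30, -28, -26, -25, -23, -20, -19, -17, -14, -13, -11, -9, -8, -7, -6, -5, -3, -2, 0, 4, 6, 8, 10, 12, 14, 16, 18, 20}, so |A + A| = 28. Thus K = 28/8 = 7/2. For comparison, the minimum possible |A + A| over all 8-element sets is 2·8 − 1 = 15 (so min K = 15/8), attained only by arithmetic progressions.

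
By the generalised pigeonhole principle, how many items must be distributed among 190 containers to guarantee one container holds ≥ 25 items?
n = (25 − 1)·190 + 1 = 4561

By the generalised pigeonhole principle, to guarantee some box contains ≥ r objects we need more than (r − 1) · k objects total. Threshold: n = (r − 1) · k + 1. With r = 25 and k = 190: n = 24 · 190 + 1 = 4560 + 1 = 4561. For n = 4560 = 24 · 190, we can put exactly 24 objects in every box, avoiding 25 in any single one — so 4561 is tight.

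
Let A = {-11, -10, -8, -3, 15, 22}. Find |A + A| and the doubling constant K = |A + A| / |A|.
K = |A + A| / |A| = 20/6 = 10/3

Enumerate A + A = {a + b : a, b ∈ A}. With |A| = 6, there are |A|^2 = 36 ordered sum pairs; collecting distinct values, A + A = {-22, -21, -20, -19, -18, -16, -14, -13, -11, -6, 4, 5, 7, 11, 12, 14, 19, 30, 37, 44}, so |A + A| = 20. Thus K = 20/6 = 10/3. For comparison, the minimum possible |A + A| over all 6-element sets is 2·6 − 1 = 11 (so min K = 11/6), attained only by arithmetic progressions.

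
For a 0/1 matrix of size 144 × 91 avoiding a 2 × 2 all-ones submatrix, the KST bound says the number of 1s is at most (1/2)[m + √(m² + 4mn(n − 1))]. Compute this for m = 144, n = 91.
z(144, 91; 2, 2) ≤ (1/2)[144 + √(144² + 4·144·91·90)] = (1/2)[144 + √4738176] = 1160.3676

Kővári–Sós–Turán: let r_1, ..., r_144 be the row sums and z = Σ r_i the total number of 1s. Each pair of columns can share at most one row with both entries 1 (else a 2×2 all-ones block appears), so Σ_i C(r_i, 2) ≤ C(91, 2) = 4095. By convexity Σ_i C(r_i, 2) ≥ 144·C(z/144, 2) = z(z − 144)/(2·144), giving z² − 144z − 144·91·90 ≤ 0 and hence z ≤ (1/2)[144 + √(20736 + 4·1179360)] = (1/2)[144 + √4738176] ≈ (1/2)(144 + 2176.7352) = 1160.3676.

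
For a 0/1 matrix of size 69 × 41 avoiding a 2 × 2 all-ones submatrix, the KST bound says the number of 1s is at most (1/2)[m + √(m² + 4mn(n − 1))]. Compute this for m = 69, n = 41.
z(69, 41; 2, 2) ≤ (1/2)[69 + √(69² + 4·69·41·40)] = (1/2)[69 + √457401] = 372.6571

Kővári–Sós–Turán: let r_1, ..., r_69 be the row sums and z = Σ r_i the total number of 1s. Each pair of columns can share at most one row with both entries 1 (else a 2×2 all-ones block appears), so Σ_i C(r_i, 2) ≤ C(41, 2) = 820. By convexity Σ_i C(r_i, 2) ≥ 69·C(z/69, 2) = z(z − 69)/(2·69), giving z² − 69z − 69·41·40 ≤ 0 and hence z ≤ (1/2)[69 + √(4761 + 4·113160)] = (1/2)[69 + √457401] ≈ (1/2)(69 + 676.3143) = 372.6571.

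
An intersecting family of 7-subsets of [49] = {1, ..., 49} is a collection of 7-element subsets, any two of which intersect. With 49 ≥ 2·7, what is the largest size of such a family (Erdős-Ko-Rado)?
max |F| = C(48, 6) = 12271512

The Erdős-Ko-Rado theorem states: for n ≥ 2k, an intersecting family of k-subsets of an n-element set has size at most C(n − 1, k − 1), with equality for 'star' families {A ⊆ [n] : |A| = k, i ∈ A} (fix an element i). For n = 49, k = 7: C(48, 6) = 12271512.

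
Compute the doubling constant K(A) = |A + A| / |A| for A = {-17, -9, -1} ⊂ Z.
K = |A + A| / |A| = 5/3

Enumerate A + A = {a + b : a, b ∈ A}. With |A| = 3, there are |A|^2 = 9 ordered sum pairs; collecting distinct values, A + A = {-34, -26, -18, -10, -2}, so |A + A| = 5. Thus K = 5/3. Here |A + A| = 2|A| − 1 = 5, the minimum possible — so K = 5/3 is minimal, which holds iff A is an arithmetic progression.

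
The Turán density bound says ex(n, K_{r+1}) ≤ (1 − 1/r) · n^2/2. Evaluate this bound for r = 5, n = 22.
Turán density bound = (4/5) · 22^2/2 = 968/5 ≈ 193.6

Turán's theorem: ex(n, K_{r+1}) is achieved by the complete r-partite Turán graph T(n, r) with parts as balanced as possible, and is at most (1 − 1/r) · n^2/2. For r = 5, n = 22: the density bound is (4/5) · 484/2 = 968/5 ≈ 193.6. The integer-valued extremum is e(T(22, 5)) = 193, which is strictly less than the density bound 968/5 since 5 ∤ 22 (the parts of T(22, 5) cannot all be equal).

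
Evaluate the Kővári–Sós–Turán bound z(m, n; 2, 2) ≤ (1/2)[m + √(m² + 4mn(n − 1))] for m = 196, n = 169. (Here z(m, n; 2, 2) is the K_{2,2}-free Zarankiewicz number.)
z(196, 169; 2, 2) ≤ (1/2)[196 + √(196² + 4·196·169·168)] = (1/2)[196 + √22297744] = 2459.0244

Kővári–Sós–Turán: let r_1, ..., r_196 be the row sums and z = Σ r_i the total number of 1s. Each pair of columns can share at most one row with both entries 1 (else a 2×2 all-ones block appears), so Σ_i C(r_i, 2) ≤ C(169, 2) = 14196. By convexity Σ_i C(r_i, 2) ≥ 196·C(z/196, 2) = z(z − 196)/(2·196), giving z² − 196z − 196·169·168 ≤ 0 and hence z ≤ (1/2)[196 + √(38416 + 4·5564832)] = (1/2)[196 + √22297744] ≈ (1/2)(196 + 4722.0487) = 2459.0244.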